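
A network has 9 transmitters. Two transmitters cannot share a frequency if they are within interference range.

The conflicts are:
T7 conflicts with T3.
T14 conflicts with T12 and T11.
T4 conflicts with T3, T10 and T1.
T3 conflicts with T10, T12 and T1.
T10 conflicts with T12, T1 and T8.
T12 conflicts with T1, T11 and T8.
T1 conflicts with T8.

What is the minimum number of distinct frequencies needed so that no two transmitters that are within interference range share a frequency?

4

T4, T3, T10, T1 all conflict with each other, so at least 4 frequencies are needed.
4 frequencies suffice: frequency 1 → {T7, T4, T12}; frequency 2 → {T14, T10}; frequency 3 → {T3, T11, T8}; frequency 4 → {T1}. No two conflicting transmitters share a frequency.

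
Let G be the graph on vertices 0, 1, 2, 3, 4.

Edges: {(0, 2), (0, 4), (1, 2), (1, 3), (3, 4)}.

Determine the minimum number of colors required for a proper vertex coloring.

The cycle 4-3-1-2-0-4 has odd length 5, so it cannot be 2-colored; at least 3 colors are needed.
A valid assignment using 3 colors: 0=red, 1=red, 2=blue, 3=blue, 4=green. No two adjacent vertices share a color.

3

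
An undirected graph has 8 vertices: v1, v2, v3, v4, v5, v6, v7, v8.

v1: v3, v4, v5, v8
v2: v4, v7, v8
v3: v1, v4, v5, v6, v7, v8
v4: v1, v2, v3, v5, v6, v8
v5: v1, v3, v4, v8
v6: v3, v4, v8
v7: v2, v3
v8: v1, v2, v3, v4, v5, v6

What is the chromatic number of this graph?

v1, v3, v4, v5, v8 are mutually adjacent (a clique of size 5), so at least 5 colors are needed.
5 colors suffice: color R → {v7, v8}; color B → {v2, v3}; color G → {v4}; color Y → {v5, v6}; color P → {v1}. Each edge has distinct colors on its endpoints.

5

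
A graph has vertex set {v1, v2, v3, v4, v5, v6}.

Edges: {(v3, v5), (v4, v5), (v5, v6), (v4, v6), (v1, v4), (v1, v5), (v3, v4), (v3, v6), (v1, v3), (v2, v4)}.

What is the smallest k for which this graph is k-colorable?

4

v1, v3, v4, v5 form a clique, so at least 4 colors are needed.
4 colors suffice: color 1 → {v4}; color 2 → {v2, v3}; color 3 → {v5}; color 4 → {v1, v6}. Every edge joins two different colors.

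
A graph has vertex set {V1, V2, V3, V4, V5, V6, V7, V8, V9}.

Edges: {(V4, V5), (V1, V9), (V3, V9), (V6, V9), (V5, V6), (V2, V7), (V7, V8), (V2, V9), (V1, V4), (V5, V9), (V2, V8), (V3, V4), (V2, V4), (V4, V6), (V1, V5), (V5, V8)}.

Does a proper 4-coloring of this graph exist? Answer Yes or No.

Yes

The chromatic number is 3. V2, V7, V8 are pairwise adjacent, so at least 3 colors are needed.
3 colors suffice: color 1 → {V2, V3, V5}; color 2 → {V4, V8, V9}; color 3 → {V1, V6, V7}.
Since 4 ≥ 3, a proper 4-coloring certainly exists.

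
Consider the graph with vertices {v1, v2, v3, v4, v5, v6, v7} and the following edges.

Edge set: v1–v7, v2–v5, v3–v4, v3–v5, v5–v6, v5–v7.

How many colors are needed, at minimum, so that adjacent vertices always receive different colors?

2

v3 and v4 are adjacent, so at least 2 colors are needed.
One proper 2-coloring: v1=1, v2=2, v3=2, v4=1, v5=1, v6=2, v7=2. No two adjacent vertices share a color.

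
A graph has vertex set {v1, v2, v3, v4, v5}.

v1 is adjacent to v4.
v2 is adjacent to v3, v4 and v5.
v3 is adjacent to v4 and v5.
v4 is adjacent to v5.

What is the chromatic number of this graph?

v2, v3, v4, v5 are pairwise adjacent (a clique of size 4), so at least 4 colors are needed.
4 colors suffice: color 1 → {v4}; color 2 → {v1, v2}; color 3 → {v5}; color 4 → {v3}. No two adjacent vertices share a color.

4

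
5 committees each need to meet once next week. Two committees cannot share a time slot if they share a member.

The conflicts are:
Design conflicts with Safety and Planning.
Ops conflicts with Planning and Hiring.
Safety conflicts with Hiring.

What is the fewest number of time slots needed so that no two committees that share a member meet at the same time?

The cycle Ops-Planning-Design-Safety-Hiring-Ops has odd length 5, so it cannot be 2-colored; at least 3 time slots are needed.
Using 3 time slots: Design=1, Ops=1, Safety=3, Planning=2, Hiring=2. No two conflicting committees share a time slot.

3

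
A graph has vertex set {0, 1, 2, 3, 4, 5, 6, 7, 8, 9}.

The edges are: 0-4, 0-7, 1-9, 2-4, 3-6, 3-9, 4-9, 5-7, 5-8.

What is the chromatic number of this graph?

2

2 and 4 are adjacent, so at least 2 colors are needed.
2 colors suffice: color a → {1, 3, 4, 7, 8}; color b → {0, 2, 5, 6, 9}. Every edge joins two different colors.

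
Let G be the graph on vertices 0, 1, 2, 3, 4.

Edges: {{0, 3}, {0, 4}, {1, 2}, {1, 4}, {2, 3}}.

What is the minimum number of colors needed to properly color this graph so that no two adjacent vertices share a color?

The cycle 1-4-0-3-2-1 has odd length 5, so it cannot be 2-colored; at least 3 colors are needed.
3 colors suffice: color red → {0, 2}; color blue → {3, 4}; color green → {1}. Each edge has distinct colors on its endpoints.

3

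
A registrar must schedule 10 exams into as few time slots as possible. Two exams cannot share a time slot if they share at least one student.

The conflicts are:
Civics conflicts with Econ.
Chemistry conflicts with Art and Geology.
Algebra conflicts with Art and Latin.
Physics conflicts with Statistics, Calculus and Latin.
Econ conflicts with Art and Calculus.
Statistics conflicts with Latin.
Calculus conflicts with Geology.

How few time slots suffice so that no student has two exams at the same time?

3

Physics, Statistics, Latin all conflict with each other, so at least 3 time slots are needed.
3 time slots suffice: time slot 1 → {Econ, Latin, Geology}; time slot 2 → {Civics, Art, Statistics, Calculus}; time slot 3 → {Chemistry, Algebra, Physics}. Each listed conflict is separated.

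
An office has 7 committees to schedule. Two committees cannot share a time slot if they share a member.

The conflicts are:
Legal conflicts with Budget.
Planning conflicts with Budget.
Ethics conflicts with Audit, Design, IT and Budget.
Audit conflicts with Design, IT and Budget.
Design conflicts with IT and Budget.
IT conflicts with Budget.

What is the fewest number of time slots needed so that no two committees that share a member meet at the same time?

5

Ethics, Audit, Design, IT, Budget are mutually in conflict, so at least 5 time slots are needed.
5 time slots suffice: time slot 1 → {Budget}; time slot 2 → {Legal, Planning, Design}; time slot 3 → {IT}; time slot 4 → {Ethics}; time slot 5 → {Audit}. Each listed conflict is separated.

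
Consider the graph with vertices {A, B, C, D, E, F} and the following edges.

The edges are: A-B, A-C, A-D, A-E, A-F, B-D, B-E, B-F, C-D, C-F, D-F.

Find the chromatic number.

4

A, C, D, F are mutually adjacent (a clique of size 4), so at least 4 colors are needed.
A valid assignment using 4 colors: A=1, B=3, C=3, D=2, E=2, F=4. No two adjacent vertices share a color.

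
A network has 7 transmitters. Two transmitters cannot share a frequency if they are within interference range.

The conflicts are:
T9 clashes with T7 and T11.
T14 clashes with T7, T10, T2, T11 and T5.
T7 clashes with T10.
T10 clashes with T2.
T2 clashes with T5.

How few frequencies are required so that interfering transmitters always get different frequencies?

T14, T2, T5 pairwise conflict, so at least 3 frequencies are needed.
Using 3 frequencies: T9=1, T14=1, T7=2, T10=3, T2=2, T11=2, T5=3. No two conflicting transmitters share a frequency.

3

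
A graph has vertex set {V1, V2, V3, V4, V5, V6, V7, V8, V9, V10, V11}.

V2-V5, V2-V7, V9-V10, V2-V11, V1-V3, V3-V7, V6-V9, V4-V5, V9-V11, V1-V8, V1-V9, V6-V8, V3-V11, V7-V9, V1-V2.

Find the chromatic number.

2

V9 and V11 are adjacent, so at least 2 colors are needed.
2 colors suffice: color R → {V2, V3, V4, V8, V9}; color B → {V1, V5, V6, V7, V10, V11}. Each edge has distinct colors on its endpoints.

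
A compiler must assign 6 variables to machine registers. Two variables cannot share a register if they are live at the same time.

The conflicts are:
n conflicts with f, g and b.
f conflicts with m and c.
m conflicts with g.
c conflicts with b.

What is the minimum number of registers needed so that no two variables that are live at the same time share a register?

2

c and b conflict, so at least 2 registers are needed.
2 registers suffice: register 1 → {n, m, c}; register 2 → {f, g, b}. Each listed conflict is separated.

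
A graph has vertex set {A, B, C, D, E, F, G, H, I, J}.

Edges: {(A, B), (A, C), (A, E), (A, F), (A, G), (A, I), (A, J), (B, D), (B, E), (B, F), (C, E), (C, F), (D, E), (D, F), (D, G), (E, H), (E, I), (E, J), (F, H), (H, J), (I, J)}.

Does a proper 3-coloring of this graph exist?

A, E, I, J are mutually adjacent (a clique of size 4), so at least 4 colors are needed.
So 3 colors are not enough.

No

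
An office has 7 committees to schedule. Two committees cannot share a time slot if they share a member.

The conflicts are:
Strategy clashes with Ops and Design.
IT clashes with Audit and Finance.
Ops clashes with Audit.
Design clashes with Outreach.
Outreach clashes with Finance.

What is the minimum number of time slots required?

3

The cycle IT-Audit-Ops-Strategy-Design-Outreach-Finance-IT has odd length 7, so it cannot be 2-colored; at least 3 time slots are needed.
3 time slots suffice: time slot 1 → {Strategy, Audit, Finance}; time slot 2 → {IT, Ops, Outreach}; time slot 3 → {Design}. Each listed conflict is separated.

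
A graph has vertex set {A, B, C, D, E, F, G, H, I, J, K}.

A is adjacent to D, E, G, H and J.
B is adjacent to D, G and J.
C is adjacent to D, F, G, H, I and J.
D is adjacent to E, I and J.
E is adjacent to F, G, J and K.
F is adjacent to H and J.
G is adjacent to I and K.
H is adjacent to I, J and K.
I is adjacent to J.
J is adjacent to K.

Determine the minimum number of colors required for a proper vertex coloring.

4

C, H, I, J are mutually adjacent (a clique of size 4), so at least 4 colors are needed.
One proper 4-coloring: A=yellow, B=green, C=green, D=blue, E=green, F=yellow, G=red, H=blue, I=yellow, J=red, K=yellow. Each edge has distinct colors on its endpoints.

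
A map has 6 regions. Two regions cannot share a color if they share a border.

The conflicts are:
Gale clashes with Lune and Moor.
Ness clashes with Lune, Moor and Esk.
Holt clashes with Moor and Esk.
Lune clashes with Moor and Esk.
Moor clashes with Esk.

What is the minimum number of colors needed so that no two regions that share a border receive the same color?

Ness, Lune, Moor, Esk pairwise conflict, so at least 4 colors are needed.
One proper 4-coloring: Gale=3, Ness=4, Holt=2, Lune=2, Moor=1, Esk=3. No two conflicting regions share a color.

4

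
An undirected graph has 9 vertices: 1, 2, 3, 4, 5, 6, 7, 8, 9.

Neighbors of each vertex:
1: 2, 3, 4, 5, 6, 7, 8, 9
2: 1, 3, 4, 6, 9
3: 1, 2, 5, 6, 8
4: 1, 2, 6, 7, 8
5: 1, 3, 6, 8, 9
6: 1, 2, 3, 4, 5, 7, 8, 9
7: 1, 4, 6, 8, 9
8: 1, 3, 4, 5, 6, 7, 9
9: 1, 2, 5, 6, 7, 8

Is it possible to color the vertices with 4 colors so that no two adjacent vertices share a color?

No

1, 3, 5, 6, 8 are mutually adjacent (a clique of size 5), so at least 5 colors are needed.
So 4 colors are not enough.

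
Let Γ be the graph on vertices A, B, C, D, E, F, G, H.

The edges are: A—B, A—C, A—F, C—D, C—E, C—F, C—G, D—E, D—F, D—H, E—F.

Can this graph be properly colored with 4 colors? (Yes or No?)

The chromatic number is 4. C, D, E, F are mutually adjacent (a clique of size 4), so at least 4 colors are needed.
4 colors suffice: color 1 → {B, C, H}; color 2 → {A, D, G}; color 3 → {F}; color 4 → {E}.
That is already a proper 4-coloring.

Yes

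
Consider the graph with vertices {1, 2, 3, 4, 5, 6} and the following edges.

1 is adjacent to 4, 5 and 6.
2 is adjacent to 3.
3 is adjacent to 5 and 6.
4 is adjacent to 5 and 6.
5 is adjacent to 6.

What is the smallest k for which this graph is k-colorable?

1, 4, 5, 6 are mutually adjacent (a clique of size 4), so at least 4 colors are needed.
4 colors suffice: color a → {2, 5}; color b → {6}; color c → {1, 3}; color d → {4}. Each edge has distinct colors on its endpoints.

4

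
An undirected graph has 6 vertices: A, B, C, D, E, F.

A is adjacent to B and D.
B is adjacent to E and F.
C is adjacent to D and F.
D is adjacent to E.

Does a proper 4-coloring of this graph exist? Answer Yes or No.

Yes

The chromatic number is 3. The cycle C-D-A-B-F-C has odd length 5, so it cannot be 2-colored; at least 3 colors are needed.
3 colors suffice: color 1 → {B, D}; color 2 → {A, E, F}; color 3 → {C}.
Since 4 ≥ 3, a proper 4-coloring certainly exists.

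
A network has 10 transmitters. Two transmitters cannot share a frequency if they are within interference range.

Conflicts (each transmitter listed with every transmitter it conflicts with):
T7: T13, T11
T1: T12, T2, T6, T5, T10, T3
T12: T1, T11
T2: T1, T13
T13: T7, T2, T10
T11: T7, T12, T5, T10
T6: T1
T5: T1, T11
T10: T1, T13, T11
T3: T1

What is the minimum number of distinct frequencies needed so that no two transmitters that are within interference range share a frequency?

2

T1 and T2 conflict, so at least 2 frequencies are needed.
2 frequencies suffice: frequency 1 → {T1, T13, T11}; frequency 2 → {T7, T12, T2, T6, T5, T10, T3}. Each listed conflict is separated.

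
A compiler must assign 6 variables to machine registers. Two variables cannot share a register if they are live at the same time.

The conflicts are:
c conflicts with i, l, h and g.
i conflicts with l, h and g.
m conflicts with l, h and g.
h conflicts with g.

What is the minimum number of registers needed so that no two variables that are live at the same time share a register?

4

c, i, h, g are mutually in conflict, so at least 4 registers are needed.
4 registers suffice: c=4, i=2, m=2, l=1, h=1, g=3. No two conflicting variables share a register.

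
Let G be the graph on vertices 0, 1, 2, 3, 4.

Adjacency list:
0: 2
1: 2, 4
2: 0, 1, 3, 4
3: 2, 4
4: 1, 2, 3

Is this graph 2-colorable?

1, 2, 4 are mutually adjacent, so at least 3 colors are needed.
So 2 colors are not enough.

No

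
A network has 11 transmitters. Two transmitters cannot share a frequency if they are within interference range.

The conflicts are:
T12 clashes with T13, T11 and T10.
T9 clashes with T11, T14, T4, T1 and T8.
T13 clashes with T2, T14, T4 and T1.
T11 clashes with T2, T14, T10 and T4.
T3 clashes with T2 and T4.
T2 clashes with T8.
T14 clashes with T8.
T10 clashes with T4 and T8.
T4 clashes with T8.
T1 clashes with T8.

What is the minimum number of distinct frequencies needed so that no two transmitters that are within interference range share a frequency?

T9, T14, T8 all conflict with each other, so at least 3 frequencies are needed.
3 frequencies suffice: frequency 1 → {T13, T11, T3, T8}; frequency 2 → {T12, T2, T14, T4, T1}; frequency 3 → {T9, T10}. Every pair that conflicts lands in different frequencies.

3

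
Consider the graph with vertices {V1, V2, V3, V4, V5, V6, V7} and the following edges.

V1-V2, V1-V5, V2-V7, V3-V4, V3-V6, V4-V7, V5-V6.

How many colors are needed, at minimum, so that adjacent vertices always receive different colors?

The cycle V2-V7-V4-V3-V6-V5-V1-V2 has odd length 7, so it cannot be 2-colored; at least 3 colors are needed.
One proper 3-coloring: V1=R, V2=B, V3=R, V4=B, V5=B, V6=G, V7=R. Each edge has distinct colors on its endpoints.

3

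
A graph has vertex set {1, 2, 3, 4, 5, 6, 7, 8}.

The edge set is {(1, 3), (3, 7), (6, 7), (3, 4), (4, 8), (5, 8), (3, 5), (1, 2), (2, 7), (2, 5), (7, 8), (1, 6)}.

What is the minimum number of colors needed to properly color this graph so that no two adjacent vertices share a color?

7 and 8 are adjacent, so at least 2 colors are needed.
A valid assignment using 2 colors: 1=red, 2=blue, 3=blue, 4=red, 5=red, 6=blue, 7=red, 8=blue. Each edge has distinct colors on its endpoints.

2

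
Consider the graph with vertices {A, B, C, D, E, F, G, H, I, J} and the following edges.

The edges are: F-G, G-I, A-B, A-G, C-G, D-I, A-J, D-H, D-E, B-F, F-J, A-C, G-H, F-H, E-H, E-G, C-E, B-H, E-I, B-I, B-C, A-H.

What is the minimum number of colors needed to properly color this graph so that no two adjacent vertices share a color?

A, C, G form a triangle, so at least 3 colors are needed.
A valid assignment using 3 colors: A=green, B=red, C=blue, D=red, E=green, F=green, G=red, H=blue, I=blue, J=red. Each edge has distinct colors on its endpoints.

3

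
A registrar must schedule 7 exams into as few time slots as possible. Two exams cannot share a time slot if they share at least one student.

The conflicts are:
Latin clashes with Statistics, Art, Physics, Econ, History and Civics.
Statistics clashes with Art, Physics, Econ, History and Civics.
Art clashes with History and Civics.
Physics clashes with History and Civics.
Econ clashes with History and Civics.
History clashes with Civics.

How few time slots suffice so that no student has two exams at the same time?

5

Latin, Statistics, Econ, History, Civics are mutually in conflict, so at least 5 time slots are needed.
5 time slots suffice: time slot 1 → {Statistics}; time slot 2 → {History}; time slot 3 → {Latin}; time slot 4 → {Civics}; time slot 5 → {Art, Physics, Econ}. Every pair that conflicts lands in different time slots.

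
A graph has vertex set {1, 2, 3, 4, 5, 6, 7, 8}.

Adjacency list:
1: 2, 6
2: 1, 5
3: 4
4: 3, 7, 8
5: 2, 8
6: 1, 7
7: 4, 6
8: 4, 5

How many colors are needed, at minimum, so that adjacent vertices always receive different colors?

3

The cycle 1-6-7-4-8-5-2-1 has odd length 7, so it cannot be 2-colored; at least 3 colors are needed.
3 colors suffice: 1=b, 2=a, 3=b, 4=a, 5=c, 6=a, 7=b, 8=b. Every edge joins two different colors.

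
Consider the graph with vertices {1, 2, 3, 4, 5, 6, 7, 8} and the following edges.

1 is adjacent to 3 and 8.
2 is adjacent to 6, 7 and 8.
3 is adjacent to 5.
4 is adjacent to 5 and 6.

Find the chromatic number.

The cycle 8-2-6-4-5-3-1-8 has odd length 7, so it cannot be 2-colored; at least 3 colors are needed.
3 colors suffice: color red → {2, 3, 4}; color blue → {5, 6, 7, 8}; color green → {1}. Every edge joins two different colors.

3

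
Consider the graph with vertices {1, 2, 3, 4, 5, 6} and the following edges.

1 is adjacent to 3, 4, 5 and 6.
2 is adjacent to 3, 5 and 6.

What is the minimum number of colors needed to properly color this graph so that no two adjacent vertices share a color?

2

2 and 3 are adjacent, so at least 2 colors are needed.
2 colors suffice: color red → {1, 2}; color blue → {3, 4, 5, 6}. Each edge has distinct colors on its endpoints.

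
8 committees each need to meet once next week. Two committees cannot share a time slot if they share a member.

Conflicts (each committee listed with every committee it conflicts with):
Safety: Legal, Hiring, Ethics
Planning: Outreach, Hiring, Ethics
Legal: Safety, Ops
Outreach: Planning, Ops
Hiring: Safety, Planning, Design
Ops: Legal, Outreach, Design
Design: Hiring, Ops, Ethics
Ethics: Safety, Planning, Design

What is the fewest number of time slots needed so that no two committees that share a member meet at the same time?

3

The cycle Planning-Outreach-Ops-Design-Ethics-Planning has odd length 5, so it cannot be 2-colored; at least 3 time slots are needed.
3 time slots suffice: time slot 1 → {Safety, Planning, Ops}; time slot 2 → {Legal, Outreach, Hiring, Ethics}; time slot 3 → {Design}. Every pair that conflicts lands in different time slots.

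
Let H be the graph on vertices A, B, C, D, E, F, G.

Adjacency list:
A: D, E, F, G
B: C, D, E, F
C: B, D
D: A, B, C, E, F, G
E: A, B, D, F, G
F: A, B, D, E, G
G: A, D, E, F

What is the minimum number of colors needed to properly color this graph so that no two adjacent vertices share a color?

5

A, D, E, F, G are pairwise adjacent (a clique of size 5), so at least 5 colors are needed.
5 colors suffice: A=4, B=4, C=2, D=1, E=2, F=3, G=5. Every edge joins two different colors.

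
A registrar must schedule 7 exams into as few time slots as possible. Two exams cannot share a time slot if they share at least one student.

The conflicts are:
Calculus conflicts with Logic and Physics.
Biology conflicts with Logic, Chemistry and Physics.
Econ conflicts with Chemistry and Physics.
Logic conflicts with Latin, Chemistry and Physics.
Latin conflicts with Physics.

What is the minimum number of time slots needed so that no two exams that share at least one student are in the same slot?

Logic, Latin, Physics are mutually in conflict, so at least 3 time slots are needed.
3 time slots suffice: time slot 1 → {Chemistry, Physics}; time slot 2 → {Econ, Logic}; time slot 3 → {Calculus, Biology, Latin}. Each listed conflict is separated.

3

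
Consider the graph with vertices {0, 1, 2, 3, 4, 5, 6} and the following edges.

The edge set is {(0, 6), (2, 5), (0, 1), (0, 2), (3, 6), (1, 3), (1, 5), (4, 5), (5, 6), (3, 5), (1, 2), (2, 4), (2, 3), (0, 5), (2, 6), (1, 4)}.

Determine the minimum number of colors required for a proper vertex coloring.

4

1, 2, 4, 5 are pairwise adjacent (a clique of size 4), so at least 4 colors are needed.
A valid assignment using 4 colors: 0=yellow, 1=green, 2=red, 3=yellow, 4=yellow, 5=blue, 6=green. No two adjacent vertices share a color.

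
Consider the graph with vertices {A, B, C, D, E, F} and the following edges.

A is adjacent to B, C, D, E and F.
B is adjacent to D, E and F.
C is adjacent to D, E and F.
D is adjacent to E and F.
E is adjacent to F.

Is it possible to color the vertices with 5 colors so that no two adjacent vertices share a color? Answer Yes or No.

Yes

The chromatic number is 5. A, C, D, E, F are pairwise adjacent (a clique of size 5), so at least 5 colors are needed.
5 colors suffice: color 1 → {D}; color 2 → {F}; color 3 → {A}; color 4 → {E}; color 5 → {B, C}.
That is already a proper 5-coloring.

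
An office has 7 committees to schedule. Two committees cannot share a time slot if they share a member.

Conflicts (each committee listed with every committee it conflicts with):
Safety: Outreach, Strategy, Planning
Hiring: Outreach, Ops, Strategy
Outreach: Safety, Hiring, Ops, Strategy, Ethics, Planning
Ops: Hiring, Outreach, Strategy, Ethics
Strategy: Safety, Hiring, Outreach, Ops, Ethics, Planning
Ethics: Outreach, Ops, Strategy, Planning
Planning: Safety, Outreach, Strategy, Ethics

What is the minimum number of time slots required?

Outreach, Strategy, Ethics, Planning pairwise conflict, so at least 4 time slots are needed.
4 time slots suffice: time slot 1 → {Strategy}; time slot 2 → {Outreach}; time slot 3 → {Ops, Planning}; time slot 4 → {Safety, Hiring, Ethics}. No two conflicting committees share a time slot.

4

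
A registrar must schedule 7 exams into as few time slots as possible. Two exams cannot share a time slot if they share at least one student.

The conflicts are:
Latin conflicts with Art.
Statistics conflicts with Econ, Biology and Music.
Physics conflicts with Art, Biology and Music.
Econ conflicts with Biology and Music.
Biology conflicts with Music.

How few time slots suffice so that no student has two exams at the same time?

4

Statistics, Econ, Biology, Music pairwise conflict, so at least 4 time slots are needed.
A valid assignment using 4 time slots: Latin=2, Statistics=3, Physics=3, Art=1, Econ=4, Biology=1, Music=2. Every pair that conflicts lands in different time slots.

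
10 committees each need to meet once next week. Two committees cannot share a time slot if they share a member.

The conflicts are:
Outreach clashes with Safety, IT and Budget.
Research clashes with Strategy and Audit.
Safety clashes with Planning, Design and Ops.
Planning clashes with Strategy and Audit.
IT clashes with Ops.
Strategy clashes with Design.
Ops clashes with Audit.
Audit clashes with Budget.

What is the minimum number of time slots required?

The cycle IT-Outreach-Budget-Audit-Ops-IT has odd length 5, so it cannot be 2-colored; at least 3 time slots are needed.
3 time slots suffice: time slot 1 → {Safety, IT, Strategy, Audit}; time slot 2 → {Outreach, Research, Planning, Design, Ops}; time slot 3 → {Budget}. Each listed conflict is separated.

3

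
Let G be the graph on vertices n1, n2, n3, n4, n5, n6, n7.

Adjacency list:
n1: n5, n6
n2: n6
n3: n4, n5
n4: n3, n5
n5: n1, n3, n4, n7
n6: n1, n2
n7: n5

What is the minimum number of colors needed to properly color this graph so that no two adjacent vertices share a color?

n3, n4, n5 are pairwise adjacent, so at least 3 colors are needed.
3 colors suffice: n1=2, n2=2, n3=3, n4=2, n5=1, n6=1, n7=2. Each edge has distinct colors on its endpoints.

3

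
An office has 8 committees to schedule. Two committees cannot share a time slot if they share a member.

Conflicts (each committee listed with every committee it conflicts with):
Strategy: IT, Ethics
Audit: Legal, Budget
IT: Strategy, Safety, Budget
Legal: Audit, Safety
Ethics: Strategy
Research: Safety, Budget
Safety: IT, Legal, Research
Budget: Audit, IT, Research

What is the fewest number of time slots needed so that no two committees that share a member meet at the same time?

3

The cycle Audit-Budget-IT-Safety-Legal-Audit has odd length 5, so it cannot be 2-colored; at least 3 time slots are needed.
A valid assignment using 3 time slots: Strategy=1, Audit=3, IT=2, Legal=2, Ethics=2, Research=2, Safety=1, Budget=1. No two conflicting committees share a time slot.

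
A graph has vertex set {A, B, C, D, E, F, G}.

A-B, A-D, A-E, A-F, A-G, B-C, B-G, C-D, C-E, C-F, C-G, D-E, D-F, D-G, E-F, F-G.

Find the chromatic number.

A, D, E, F are pairwise adjacent (a clique of size 4), so at least 4 colors are needed.
4 colors suffice: color red → {A, C}; color blue → {B, F}; color green → {D}; color yellow → {E, G}. Every edge joins two different colors.

4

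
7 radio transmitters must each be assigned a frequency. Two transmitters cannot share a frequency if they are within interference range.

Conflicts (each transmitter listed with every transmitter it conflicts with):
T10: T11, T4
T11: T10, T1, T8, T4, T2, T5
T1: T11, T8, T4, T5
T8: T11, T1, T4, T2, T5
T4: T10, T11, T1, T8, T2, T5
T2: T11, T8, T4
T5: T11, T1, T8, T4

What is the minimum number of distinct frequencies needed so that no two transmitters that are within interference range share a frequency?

5

T11, T1, T8, T4, T5 all conflict with each other, so at least 5 frequencies are needed.
5 frequencies suffice: frequency 1 → {T4}; frequency 2 → {T11}; frequency 3 → {T10, T8}; frequency 4 → {T1, T2}; frequency 5 → {T5}. Every pair that conflicts lands in different frequencies.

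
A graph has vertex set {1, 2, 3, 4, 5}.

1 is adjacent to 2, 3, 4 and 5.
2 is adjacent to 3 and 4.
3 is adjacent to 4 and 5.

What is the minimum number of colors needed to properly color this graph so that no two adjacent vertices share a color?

4

1, 2, 3, 4 form a clique, so at least 4 colors are needed.
4 colors suffice: color a → {3}; color b → {1}; color c → {4, 5}; color d → {2}. Each edge has distinct colors on its endpoints.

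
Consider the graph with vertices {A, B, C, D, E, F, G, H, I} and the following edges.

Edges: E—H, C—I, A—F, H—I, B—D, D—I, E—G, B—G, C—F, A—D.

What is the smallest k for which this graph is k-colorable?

3

The cycle I-C-F-A-D-I has odd length 5, so it cannot be 2-colored; at least 3 colors are needed.
3 colors suffice: A=3, B=3, C=2, D=2, E=3, F=1, G=1, H=2, I=1. Every edge joins two different colors.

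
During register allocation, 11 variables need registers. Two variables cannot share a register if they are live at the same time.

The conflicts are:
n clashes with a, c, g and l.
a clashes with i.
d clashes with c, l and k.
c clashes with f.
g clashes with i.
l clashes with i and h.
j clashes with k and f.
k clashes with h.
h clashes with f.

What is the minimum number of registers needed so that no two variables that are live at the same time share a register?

3

The cycle k-j-f-c-d-k has odd length 5, so it cannot be 2-colored; at least 3 registers are needed.
3 registers suffice: register 1 → {a, g, l, k, f}; register 2 → {n, d, j, i, h}; register 3 → {c}. Each listed conflict is separated.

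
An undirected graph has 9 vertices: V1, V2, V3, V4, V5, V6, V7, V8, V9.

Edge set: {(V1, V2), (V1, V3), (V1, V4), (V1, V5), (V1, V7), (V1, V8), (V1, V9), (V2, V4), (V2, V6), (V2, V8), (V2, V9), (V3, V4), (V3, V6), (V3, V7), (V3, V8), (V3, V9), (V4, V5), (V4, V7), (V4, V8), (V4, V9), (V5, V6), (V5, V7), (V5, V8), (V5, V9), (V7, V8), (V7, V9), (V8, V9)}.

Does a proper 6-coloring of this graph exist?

Yes

The chromatic number is 6. V1, V3, V4, V7, V8, V9 form a clique, so at least 6 colors are needed.
6 colors suffice: color 1 → {V6, V8}; color 2 → {V4}; color 3 → {V9}; color 4 → {V1}; color 5 → {V2, V3, V5}; color 6 → {V7}.
That is already a proper 6-coloring.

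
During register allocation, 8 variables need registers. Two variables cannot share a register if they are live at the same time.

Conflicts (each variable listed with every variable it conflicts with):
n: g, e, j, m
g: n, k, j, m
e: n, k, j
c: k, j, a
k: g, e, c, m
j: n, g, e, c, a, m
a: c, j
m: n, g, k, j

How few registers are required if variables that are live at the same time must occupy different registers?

n, g, j, m all conflict with each other, so at least 4 registers are needed.
4 registers suffice: register 1 → {k, j}; register 2 → {n, c}; register 3 → {e, a, m}; register 4 → {g}. No two conflicting variables share a register.

4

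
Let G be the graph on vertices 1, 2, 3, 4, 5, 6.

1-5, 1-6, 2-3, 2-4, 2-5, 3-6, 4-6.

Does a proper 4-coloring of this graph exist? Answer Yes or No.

The chromatic number is 3. The cycle 6-1-5-2-3-6 has odd length 5, so it cannot be 2-colored; at least 3 colors are needed.
A valid assignment using 3 colors: 1=c, 2=a, 3=b, 4=b, 5=b, 6=a.
Since 4 ≥ 3, a proper 4-coloring certainly exists.

Yes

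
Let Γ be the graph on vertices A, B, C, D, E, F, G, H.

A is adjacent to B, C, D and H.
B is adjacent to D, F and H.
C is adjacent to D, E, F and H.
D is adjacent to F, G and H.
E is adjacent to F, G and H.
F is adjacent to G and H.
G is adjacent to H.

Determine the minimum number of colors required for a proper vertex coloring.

D, F, G, H are mutually adjacent (a clique of size 4), so at least 4 colors are needed.
4 colors suffice: color 1 → {H}; color 2 → {D, E}; color 3 → {A, F}; color 4 → {B, C, G}. Every edge joins two different colors.

4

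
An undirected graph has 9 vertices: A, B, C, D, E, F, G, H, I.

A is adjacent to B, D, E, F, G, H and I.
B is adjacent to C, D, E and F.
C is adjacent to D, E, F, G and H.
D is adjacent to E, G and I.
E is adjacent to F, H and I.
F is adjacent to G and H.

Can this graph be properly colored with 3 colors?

No

A, B, D, E form a clique, so at least 4 colors are needed.
So 3 colors are not enough.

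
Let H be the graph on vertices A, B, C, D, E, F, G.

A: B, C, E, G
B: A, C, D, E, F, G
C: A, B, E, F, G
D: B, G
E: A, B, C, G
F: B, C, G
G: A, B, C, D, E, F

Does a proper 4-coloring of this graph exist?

A, B, C, E, G form a clique, so at least 5 colors are needed.
So 4 colors are not enough.

No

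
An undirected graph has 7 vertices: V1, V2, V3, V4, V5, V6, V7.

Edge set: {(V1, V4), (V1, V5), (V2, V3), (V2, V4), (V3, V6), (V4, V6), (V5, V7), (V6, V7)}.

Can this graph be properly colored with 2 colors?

The cycle V1-V4-V6-V7-V5-V1 has odd length 5, so it cannot be 2-colored; at least 3 colors are needed.
So 2 colors are not enough.

No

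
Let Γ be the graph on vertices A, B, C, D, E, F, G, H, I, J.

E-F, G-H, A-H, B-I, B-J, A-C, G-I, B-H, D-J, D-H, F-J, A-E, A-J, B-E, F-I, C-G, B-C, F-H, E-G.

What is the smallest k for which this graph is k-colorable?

2

E and G are adjacent, so at least 2 colors are needed.
2 colors suffice: color 1 → {C, E, H, I, J}; color 2 → {A, B, D, F, G}. Every edge joins two different colors.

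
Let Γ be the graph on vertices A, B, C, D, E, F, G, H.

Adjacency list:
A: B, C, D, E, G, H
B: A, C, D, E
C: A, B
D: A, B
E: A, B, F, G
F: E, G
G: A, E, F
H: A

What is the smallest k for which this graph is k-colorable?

3

A, B, D are pairwise adjacent, so at least 3 colors are needed.
3 colors suffice: color 1 → {A, F}; color 2 → {B, G, H}; color 3 → {C, D, E}. No two adjacent vertices share a color.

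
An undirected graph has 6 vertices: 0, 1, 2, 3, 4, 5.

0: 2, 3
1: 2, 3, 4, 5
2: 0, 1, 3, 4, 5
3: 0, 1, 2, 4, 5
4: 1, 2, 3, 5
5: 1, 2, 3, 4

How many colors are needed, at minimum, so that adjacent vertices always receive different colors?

1, 2, 3, 4, 5 are mutually adjacent (a clique of size 5), so at least 5 colors are needed.
One proper 5-coloring: 0=c, 1=c, 2=a, 3=b, 4=d, 5=e. Each edge has distinct colors on its endpoints.

5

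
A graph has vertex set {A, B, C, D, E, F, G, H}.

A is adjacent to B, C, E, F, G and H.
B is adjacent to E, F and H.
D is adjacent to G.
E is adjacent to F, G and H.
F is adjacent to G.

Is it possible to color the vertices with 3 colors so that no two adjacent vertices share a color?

No

A, B, E, F are mutually adjacent (a clique of size 4), so at least 4 colors are needed.
So 3 colors are not enough.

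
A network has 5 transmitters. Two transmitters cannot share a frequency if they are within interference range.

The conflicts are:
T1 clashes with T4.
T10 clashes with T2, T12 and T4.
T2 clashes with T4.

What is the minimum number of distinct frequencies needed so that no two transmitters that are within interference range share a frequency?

T10, T2, T4 are mutually in conflict, so at least 3 frequencies are needed.
3 frequencies suffice: T1=1, T10=1, T2=3, T12=2, T4=2. Each listed conflict is separated.

3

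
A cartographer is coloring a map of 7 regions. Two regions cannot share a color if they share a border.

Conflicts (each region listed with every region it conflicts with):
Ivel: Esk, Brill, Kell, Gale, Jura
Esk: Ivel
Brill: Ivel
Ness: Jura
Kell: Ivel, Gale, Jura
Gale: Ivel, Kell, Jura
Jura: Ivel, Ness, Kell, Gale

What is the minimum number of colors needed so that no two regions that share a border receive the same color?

Ivel, Kell, Gale, Jura pairwise conflict, so at least 4 colors are needed.
4 colors suffice: Ivel=1, Esk=2, Brill=2, Ness=1, Kell=3, Gale=4, Jura=2. No two conflicting regions share a color.

4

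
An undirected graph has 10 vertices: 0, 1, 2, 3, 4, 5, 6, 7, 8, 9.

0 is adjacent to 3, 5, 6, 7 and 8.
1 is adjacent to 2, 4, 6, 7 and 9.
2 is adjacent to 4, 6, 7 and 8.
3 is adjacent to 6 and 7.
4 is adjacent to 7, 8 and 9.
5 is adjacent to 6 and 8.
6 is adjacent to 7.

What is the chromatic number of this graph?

1, 2, 4, 7 form a clique, so at least 4 colors are needed.
4 colors suffice: color a → {4, 6}; color b → {7, 8, 9}; color c → {0, 2}; color d → {1, 3, 5}. No two adjacent vertices share a color.

4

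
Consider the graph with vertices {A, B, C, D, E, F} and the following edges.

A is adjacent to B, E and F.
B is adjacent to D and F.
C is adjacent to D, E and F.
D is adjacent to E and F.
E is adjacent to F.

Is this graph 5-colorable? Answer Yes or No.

The chromatic number is 4. C, D, E, F are mutually adjacent (a clique of size 4), so at least 4 colors are needed.
A valid assignment using 4 colors: A=blue, B=green, C=yellow, D=blue, E=green, F=red.
Since 5 ≥ 4, a proper 5-coloring certainly exists.

Yes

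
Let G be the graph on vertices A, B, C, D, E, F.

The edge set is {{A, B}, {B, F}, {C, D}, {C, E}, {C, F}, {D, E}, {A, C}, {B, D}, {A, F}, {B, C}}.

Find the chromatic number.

4

A, B, C, F form a clique, so at least 4 colors are needed.
One proper 4-coloring: A=4, B=2, C=1, D=3, E=2, F=3. Each edge has distinct colors on its endpoints.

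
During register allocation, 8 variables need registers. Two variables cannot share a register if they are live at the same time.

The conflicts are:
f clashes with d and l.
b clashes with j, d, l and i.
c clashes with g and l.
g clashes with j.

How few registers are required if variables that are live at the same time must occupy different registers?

The cycle l-c-g-j-b-l has odd length 5, so it cannot be 2-colored; at least 3 registers are needed.
A valid assignment using 3 registers: f=1, b=1, c=3, g=1, j=2, d=2, l=2, i=2. Every pair that conflicts lands in different registers.

3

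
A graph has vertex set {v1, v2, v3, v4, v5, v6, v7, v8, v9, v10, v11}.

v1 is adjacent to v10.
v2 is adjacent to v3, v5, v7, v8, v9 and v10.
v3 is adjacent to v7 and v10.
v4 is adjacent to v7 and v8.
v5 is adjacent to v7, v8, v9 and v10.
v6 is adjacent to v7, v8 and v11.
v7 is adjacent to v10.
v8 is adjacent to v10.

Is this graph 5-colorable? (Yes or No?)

Yes

The chromatic number is 4. v2, v5, v8, v10 are mutually adjacent (a clique of size 4), so at least 4 colors are needed.
One proper 4-coloring: v1=1, v2=3, v3=4, v4=2, v5=4, v6=2, v7=1, v8=1, v9=1, v10=2, v11=1.
Since 5 ≥ 4, a proper 5-coloring certainly exists.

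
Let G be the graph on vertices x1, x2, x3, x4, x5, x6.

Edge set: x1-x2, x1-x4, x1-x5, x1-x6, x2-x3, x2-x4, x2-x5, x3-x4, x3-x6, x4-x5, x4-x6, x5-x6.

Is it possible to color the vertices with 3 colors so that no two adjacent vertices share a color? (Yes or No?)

No

x1, x4, x5, x6 form a clique, so at least 4 colors are needed.
So 3 colors are not enough.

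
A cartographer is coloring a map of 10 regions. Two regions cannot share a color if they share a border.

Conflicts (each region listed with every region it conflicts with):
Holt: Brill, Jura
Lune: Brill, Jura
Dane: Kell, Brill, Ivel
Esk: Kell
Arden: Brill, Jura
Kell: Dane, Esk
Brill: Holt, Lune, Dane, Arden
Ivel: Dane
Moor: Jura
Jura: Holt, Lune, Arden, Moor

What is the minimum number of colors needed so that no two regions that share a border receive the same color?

Dane and Brill conflict, so at least 2 colors are needed.
2 colors suffice: color 1 → {Kell, Brill, Ivel, Jura}; color 2 → {Holt, Lune, Dane, Esk, Arden, Moor}. No two conflicting regions share a color.

2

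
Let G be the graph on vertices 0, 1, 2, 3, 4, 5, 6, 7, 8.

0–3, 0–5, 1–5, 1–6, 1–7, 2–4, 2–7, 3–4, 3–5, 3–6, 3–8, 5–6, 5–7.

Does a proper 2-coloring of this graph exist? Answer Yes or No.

No

1, 5, 6 are mutually adjacent, so at least 3 colors are needed.
So 2 colors are not enough.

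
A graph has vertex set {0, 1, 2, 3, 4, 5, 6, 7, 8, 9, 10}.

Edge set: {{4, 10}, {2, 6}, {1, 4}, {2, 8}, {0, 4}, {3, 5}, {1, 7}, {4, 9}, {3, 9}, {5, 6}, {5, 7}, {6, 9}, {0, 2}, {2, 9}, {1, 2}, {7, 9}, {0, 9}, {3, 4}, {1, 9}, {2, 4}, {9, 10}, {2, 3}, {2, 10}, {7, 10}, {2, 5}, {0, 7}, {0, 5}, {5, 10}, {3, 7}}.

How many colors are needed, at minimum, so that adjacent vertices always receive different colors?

2, 3, 4, 9 are mutually adjacent (a clique of size 4), so at least 4 colors are needed.
A valid assignment using 4 colors: 0=d, 1=d, 2=a, 3=d, 4=c, 5=b, 6=c, 7=a, 8=b, 9=b, 10=d. Each edge has distinct colors on its endpoints.

4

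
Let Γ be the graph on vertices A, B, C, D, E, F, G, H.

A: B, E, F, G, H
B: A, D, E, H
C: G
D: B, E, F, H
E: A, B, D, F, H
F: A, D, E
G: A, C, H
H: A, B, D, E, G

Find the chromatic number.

B, D, E, H form a clique, so at least 4 colors are needed.
4 colors suffice: A=2, B=4, C=1, D=2, E=3, F=1, G=3, H=1. Each edge has distinct colors on its endpoints.

4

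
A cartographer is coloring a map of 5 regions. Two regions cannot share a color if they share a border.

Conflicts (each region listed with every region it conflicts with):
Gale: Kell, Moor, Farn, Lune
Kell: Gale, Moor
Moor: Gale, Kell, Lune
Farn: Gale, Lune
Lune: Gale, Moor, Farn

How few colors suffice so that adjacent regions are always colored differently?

3

Gale, Kell, Moor all conflict with each other, so at least 3 colors are needed.
3 colors suffice: color 1 → {Gale}; color 2 → {Moor, Farn}; color 3 → {Kell, Lune}. Each listed conflict is separated.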